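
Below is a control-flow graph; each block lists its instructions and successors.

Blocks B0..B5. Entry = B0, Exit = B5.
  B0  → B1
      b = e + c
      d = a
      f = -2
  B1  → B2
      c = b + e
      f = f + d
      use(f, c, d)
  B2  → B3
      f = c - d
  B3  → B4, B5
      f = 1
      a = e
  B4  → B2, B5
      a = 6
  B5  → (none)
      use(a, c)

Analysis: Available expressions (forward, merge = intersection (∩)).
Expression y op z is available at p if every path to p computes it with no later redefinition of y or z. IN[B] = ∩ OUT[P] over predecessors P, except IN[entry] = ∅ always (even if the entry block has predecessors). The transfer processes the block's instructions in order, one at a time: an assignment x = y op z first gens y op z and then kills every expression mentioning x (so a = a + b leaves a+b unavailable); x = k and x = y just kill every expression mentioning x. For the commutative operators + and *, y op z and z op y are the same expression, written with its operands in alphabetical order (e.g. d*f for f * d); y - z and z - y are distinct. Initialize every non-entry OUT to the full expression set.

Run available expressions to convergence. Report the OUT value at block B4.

Converged values:
  B0:  IN={}  OUT={c+e}
  B1:  IN={c+e}  OUT={b+e}
  B2:  IN={b+e}  OUT={b+e, c-d}
  B3:  IN={b+e, c-d}  OUT={b+e, c-d}
  B4:  IN={b+e, c-d}  OUT={b+e, c-d}
  B5:  IN={b+e, c-d}  OUT={b+e, c-d}

Merge at B4: IN[B4] = OUT[B3] = {b+e, c-d}
Applying B4's transfer function to that IN value gives OUT[B4] (row B4 above).

Answer: {b+e, c-d}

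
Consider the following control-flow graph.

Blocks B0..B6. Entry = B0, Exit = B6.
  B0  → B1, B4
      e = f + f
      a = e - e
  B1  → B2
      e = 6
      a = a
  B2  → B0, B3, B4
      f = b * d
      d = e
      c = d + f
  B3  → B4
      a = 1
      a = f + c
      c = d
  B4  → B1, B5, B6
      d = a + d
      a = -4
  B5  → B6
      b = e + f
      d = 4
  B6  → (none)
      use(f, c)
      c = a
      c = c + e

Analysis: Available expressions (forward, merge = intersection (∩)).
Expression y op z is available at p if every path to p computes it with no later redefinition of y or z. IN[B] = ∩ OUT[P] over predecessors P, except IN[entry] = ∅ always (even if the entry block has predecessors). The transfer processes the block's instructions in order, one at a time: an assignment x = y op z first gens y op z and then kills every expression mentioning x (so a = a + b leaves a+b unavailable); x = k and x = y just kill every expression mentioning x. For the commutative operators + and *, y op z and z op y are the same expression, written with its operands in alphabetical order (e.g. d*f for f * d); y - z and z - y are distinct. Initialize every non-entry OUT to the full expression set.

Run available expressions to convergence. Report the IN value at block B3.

Per-block solution:
  B0:  IN={}  OUT={e-e, f+f}
  B1:  IN={}  OUT={}
  B2:  IN={}  OUT={d+f}
  B3:  IN={d+f}  OUT={d+f}
  B4:  IN={}  OUT={}
  B5:  IN={}  OUT={e+f}
  B6:  IN={}  OUT={}

Merge at B3: IN[B3] = OUT[B2] = {d+f}

Answer: {d+f}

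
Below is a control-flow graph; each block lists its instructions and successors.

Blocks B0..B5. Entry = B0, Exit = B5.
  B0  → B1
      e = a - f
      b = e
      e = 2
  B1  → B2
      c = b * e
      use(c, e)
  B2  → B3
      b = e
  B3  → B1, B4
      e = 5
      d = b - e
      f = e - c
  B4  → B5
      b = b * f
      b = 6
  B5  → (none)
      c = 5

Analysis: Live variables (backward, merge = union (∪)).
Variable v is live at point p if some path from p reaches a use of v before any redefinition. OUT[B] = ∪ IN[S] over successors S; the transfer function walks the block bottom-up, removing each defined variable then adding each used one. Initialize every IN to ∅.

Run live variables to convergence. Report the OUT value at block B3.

Answer: {b, e, f}

Working:
Per-block solution:
  B0:   IN={a, f}   OUT={b, e}
  B1:   IN={b, e}   OUT={c, e}
  B2:   IN={c, e}   OUT={b, c}
  B3:   IN={b, c}   OUT={b, e, f}
  B4:   IN={b, f}   OUT={}
  B5:   IN={}   OUT={}

Merge at B3: OUT[B3] = IN[B1] ⊔ IN[B4] = {b, e, f}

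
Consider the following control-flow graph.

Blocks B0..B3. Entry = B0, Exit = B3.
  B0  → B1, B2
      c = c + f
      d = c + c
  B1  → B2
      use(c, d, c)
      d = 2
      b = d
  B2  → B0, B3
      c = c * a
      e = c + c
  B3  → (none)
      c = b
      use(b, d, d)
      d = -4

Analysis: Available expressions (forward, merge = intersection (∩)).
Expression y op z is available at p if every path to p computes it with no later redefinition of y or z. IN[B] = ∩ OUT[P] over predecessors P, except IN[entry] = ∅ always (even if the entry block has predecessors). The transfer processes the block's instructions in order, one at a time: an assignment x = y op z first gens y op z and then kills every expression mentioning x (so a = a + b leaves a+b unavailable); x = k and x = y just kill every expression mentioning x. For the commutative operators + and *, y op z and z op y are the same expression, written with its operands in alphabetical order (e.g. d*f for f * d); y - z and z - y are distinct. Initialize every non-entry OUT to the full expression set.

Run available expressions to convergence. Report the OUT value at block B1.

Fixpoint table:
  B0:  IN={}  OUT={c+c}
  B1:  IN={c+c}  OUT={c+c}
  B2:  IN={c+c}  OUT={c+c}
  B3:  IN={c+c}  OUT={}

Merge at B1: IN[B1] = OUT[B0] = {c+c}
Applying B1's transfer function to that IN value gives OUT[B1] (row B1 above).

Answer: {c+c}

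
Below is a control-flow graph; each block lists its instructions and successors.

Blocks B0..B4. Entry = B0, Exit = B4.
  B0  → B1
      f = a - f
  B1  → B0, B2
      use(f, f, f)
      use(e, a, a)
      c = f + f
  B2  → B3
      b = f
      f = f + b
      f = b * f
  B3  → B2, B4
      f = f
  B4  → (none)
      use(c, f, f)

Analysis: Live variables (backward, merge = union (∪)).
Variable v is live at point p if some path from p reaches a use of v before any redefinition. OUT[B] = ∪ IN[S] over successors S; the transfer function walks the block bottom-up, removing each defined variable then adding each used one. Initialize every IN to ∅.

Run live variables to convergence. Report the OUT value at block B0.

Answer: {a, e, f}

Trace:
Converged values:
  B0: | IN={a, e, f} | OUT={a, e, f}
  B1: | IN={a, e, f} | OUT={a, c, e, f}
  B2: | IN={c, f} | OUT={c, f}
  B3: | IN={c, f} | OUT={c, f}
  B4: | IN={c, f} | OUT={}

Merge at B0: OUT[B0] = IN[B1] = {a, e, f}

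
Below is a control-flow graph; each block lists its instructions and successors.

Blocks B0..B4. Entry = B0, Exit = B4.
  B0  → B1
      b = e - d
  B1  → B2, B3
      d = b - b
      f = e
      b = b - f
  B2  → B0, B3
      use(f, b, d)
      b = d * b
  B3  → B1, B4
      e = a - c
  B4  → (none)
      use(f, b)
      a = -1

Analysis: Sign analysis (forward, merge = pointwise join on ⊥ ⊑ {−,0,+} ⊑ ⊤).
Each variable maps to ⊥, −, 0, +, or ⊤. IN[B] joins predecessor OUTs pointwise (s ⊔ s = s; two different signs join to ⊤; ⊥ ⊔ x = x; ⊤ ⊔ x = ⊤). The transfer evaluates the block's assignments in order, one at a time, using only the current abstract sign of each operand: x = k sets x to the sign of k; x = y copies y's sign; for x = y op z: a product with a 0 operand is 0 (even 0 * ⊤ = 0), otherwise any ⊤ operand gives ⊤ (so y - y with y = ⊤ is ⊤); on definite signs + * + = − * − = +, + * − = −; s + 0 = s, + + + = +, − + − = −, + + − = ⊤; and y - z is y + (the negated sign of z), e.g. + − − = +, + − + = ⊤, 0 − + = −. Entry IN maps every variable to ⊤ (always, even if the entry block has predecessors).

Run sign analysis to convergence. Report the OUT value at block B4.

Per-block solution:
  B0:   IN=(all ⊤)   OUT=(all ⊤)
  B1:   IN=(all ⊤)   OUT=(all ⊤)
  B2:   IN=(all ⊤)   OUT=(all ⊤)
  B3:   IN=(all ⊤)   OUT=(all ⊤)
  B4:   IN=(all ⊤)   OUT={a:-; rest ⊤}

Merge at B4: IN[B4] = OUT[B3] = {a: ⊤, b: ⊤, c: ⊤, d: ⊤, e: ⊤, f: ⊤}
Applying B4's transfer function to that IN value gives OUT[B4] (row B4 above).

Answer: {a: -, b: ⊤, c: ⊤, d: ⊤, e: ⊤, f: ⊤}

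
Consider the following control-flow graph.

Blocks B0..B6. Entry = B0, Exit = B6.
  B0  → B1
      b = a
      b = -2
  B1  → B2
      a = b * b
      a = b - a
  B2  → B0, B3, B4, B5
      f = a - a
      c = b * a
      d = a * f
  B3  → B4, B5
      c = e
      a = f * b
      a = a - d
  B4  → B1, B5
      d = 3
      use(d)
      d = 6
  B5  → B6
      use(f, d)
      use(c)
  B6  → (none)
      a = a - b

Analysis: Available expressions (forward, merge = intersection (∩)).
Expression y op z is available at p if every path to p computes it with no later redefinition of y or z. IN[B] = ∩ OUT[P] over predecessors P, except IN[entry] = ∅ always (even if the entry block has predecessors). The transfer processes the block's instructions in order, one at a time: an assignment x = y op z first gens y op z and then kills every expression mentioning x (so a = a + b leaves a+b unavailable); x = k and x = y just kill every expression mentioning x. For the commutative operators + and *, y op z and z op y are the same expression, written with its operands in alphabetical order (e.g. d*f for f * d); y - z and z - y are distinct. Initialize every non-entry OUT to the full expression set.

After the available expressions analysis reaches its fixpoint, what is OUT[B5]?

Answer: {b*b}

Working:
Per-block solution:
  B0:   IN={}   OUT={}
  B1:   IN={}   OUT={b*b}
  B2:   IN={b*b}   OUT={a*b, a*f, a-a, b*b}
  B3:   IN={a*b, a*f, a-a, b*b}   OUT={b*b, b*f}
  B4:   IN={b*b}   OUT={b*b}
  B5:   IN={b*b}   OUT={b*b}
  B6:   IN={b*b}   OUT={b*b}

Merge at B5: IN[B5] = OUT[B2] ∩ OUT[B3] ∩ OUT[B4] = {b*b}
Applying B5's transfer function to that IN value gives OUT[B5] (row B5 above).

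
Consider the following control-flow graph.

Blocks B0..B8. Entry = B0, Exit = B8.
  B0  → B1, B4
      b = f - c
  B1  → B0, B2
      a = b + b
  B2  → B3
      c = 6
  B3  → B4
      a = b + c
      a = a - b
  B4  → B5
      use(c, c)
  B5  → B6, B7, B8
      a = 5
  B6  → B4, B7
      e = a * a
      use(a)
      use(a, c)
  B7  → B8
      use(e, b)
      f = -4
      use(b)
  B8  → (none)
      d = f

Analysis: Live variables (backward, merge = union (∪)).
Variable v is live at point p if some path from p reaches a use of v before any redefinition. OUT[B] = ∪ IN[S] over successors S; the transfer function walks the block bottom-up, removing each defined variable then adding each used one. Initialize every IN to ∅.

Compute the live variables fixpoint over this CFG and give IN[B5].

Answer: {b, c, e, f}

Working:
Converged values:
  B0: | IN={c, e, f} | OUT={b, c, e, f}
  B1: | IN={b, c, e, f} | OUT={b, c, e, f}
  B2: | IN={b, e, f} | OUT={b, c, e, f}
  B3: | IN={b, c, e, f} | OUT={b, c, e, f}
  B4: | IN={b, c, e, f} | OUT={b, c, e, f}
  B5: | IN={b, c, e, f} | OUT={a, b, c, e, f}
  B6: | IN={a, b, c, f} | OUT={b, c, e, f}
  B7: | IN={b, e} | OUT={f}
  B8: | IN={f} | OUT={}

Merge at B5: OUT[B5] = IN[B6] ⊔ IN[B7] ⊔ IN[B8] = {a, b, c, e, f}
Applying B5's transfer function to that OUT value gives IN[B5] (row B5 above).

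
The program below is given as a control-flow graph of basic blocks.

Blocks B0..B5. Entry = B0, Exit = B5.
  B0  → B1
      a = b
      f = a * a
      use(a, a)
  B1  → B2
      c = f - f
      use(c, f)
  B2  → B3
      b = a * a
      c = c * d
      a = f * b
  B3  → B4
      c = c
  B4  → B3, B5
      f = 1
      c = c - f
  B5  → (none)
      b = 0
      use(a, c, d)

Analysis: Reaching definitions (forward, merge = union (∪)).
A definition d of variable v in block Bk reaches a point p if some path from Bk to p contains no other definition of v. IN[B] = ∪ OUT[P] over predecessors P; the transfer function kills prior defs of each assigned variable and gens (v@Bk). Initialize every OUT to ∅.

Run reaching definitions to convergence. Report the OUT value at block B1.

Answer: {a@B0, c@B1, f@B0}

Derivation:
Converged values:
  B0:   IN={}   OUT={a@B0, f@B0}
  B1:   IN={a@B0, f@B0}   OUT={a@B0, c@B1, f@B0}
  B2:   IN={a@B0, c@B1, f@B0}   OUT={a@B2, b@B2, c@B2, f@B0}
  B3:   IN={a@B2, b@B2, c@B2, c@B4, f@B0, f@B4}   OUT={a@B2, b@B2, c@B3, f@B0, f@B4}
  B4:   IN={a@B2, b@B2, c@B3, f@B0, f@B4}   OUT={a@B2, b@B2, c@B4, f@B4}
  B5:   IN={a@B2, b@B2, c@B4, f@B4}   OUT={a@B2, b@B5, c@B4, f@B4}

Merge at B1: IN[B1] = OUT[B0] = {a@B0, f@B0}
Applying B1's transfer function to that IN value gives OUT[B1] (row B1 above).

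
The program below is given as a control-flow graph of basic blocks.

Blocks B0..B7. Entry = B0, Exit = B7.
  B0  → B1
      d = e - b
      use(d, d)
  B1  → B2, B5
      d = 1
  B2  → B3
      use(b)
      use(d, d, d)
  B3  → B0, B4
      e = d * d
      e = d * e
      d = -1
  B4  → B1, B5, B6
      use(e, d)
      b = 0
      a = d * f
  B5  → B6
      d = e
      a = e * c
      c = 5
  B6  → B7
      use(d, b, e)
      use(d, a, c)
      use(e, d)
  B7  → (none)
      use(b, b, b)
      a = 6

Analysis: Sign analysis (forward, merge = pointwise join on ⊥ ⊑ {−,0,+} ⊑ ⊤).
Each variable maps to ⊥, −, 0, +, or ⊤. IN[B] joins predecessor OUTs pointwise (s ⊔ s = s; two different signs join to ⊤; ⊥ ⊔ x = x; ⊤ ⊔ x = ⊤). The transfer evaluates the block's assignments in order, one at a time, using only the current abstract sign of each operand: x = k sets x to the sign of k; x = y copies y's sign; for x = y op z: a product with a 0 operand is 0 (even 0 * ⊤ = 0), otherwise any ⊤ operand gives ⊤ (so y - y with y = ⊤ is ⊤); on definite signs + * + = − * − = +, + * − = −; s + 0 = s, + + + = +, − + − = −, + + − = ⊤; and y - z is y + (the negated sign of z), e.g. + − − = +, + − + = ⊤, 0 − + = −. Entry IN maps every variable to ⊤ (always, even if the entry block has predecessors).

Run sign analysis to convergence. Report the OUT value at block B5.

Answer: {a: ⊤, b: ⊤, c: +, d: ⊤, e: ⊤, f: ⊤}

Derivation:
Fixpoint table:
  B0:  IN=(all ⊤)  OUT=(all ⊤)
  B1:  IN=(all ⊤)  OUT={d:+; rest ⊤}
  B2:  IN={d:+; rest ⊤}  OUT={d:+; rest ⊤}
  B3:  IN={d:+; rest ⊤}  OUT={d:-, e:+; rest ⊤}
  B4:  IN={d:-, e:+; rest ⊤}  OUT={b:0, d:-, e:+; rest ⊤}
  B5:  IN=(all ⊤)  OUT={c:+; rest ⊤}
  B6:  IN=(all ⊤)  OUT=(all ⊤)
  B7:  IN=(all ⊤)  OUT={a:+; rest ⊤}

Merge at B5: IN[B5] = OUT[B1] ⊔ OUT[B4] = {a: ⊤, b: ⊤, c: ⊤, d: ⊤, e: ⊤, f: ⊤}
Applying B5's transfer function to that IN value gives OUT[B5] (row B5 above).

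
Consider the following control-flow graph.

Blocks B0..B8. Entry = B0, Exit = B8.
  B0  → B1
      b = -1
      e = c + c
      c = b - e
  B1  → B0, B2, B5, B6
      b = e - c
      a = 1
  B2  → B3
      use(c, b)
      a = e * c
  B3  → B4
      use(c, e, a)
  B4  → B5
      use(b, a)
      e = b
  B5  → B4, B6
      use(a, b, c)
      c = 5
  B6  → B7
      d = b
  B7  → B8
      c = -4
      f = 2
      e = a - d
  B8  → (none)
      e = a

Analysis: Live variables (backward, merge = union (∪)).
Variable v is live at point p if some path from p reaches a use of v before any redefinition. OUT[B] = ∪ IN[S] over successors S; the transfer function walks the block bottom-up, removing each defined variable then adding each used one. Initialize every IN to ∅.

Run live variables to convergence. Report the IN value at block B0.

Converged values:
  B0:   IN={c}   OUT={c, e}
  B1:   IN={c, e}   OUT={a, b, c, e}
  B2:   IN={b, c, e}   OUT={a, b, c, e}
  B3:   IN={a, b, c, e}   OUT={a, b, c}
  B4:   IN={a, b, c}   OUT={a, b, c}
  B5:   IN={a, b, c}   OUT={a, b, c}
  B6:   IN={a, b}   OUT={a, d}
  B7:   IN={a, d}   OUT={a}
  B8:   IN={a}   OUT={}

Merge at B0: OUT[B0] = IN[B1] = {c, e}
Applying B0's transfer function to that OUT value gives IN[B0] (row B0 above).

Answer: {c}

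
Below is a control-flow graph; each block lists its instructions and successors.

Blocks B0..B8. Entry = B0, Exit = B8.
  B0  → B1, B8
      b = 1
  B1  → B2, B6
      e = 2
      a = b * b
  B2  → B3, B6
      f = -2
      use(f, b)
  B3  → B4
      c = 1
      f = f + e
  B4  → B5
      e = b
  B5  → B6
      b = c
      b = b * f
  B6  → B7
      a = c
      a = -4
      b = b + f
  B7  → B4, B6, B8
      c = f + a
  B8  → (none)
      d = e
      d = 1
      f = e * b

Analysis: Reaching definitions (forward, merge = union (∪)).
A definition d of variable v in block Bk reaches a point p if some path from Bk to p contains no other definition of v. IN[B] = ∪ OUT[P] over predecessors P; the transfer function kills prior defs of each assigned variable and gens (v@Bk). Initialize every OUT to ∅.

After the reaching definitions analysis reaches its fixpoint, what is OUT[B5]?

Per-block solution:
  B0:   IN={}   OUT={b@B0}
  B1:   IN={b@B0}   OUT={a@B1, b@B0, e@B1}
  B2:   IN={a@B1, b@B0, e@B1}   OUT={a@B1, b@B0, e@B1, f@B2}
  B3:   IN={a@B1, b@B0, e@B1, f@B2}   OUT={a@B1, b@B0, c@B3, e@B1, f@B3}
  B4:   IN={a@B1, a@B6, b@B0, b@B6, c@B3, c@B7, e@B1, e@B4, f@B2, f@B3}   OUT={a@B1, a@B6, b@B0, b@B6, c@B3, c@B7, e@B4, f@B2, f@B3}
  B5:   IN={a@B1, a@B6, b@B0, b@B6, c@B3, c@B7, e@B4, f@B2, f@B3}   OUT={a@B1, a@B6, b@B5, c@B3, c@B7, e@B4, f@B2, f@B3}
  B6:   IN={a@B1, a@B6, b@B0, b@B5, b@B6, c@B3, c@B7, e@B1, e@B4, f@B2, f@B3}   OUT={a@B6, b@B6, c@B3, c@B7, e@B1, e@B4, f@B2, f@B3}
  B7:   IN={a@B6, b@B6, c@B3, c@B7, e@B1, e@B4, f@B2, f@B3}   OUT={a@B6, b@B6, c@B7, e@B1, e@B4, f@B2, f@B3}
  B8:   IN={a@B6, b@B0, b@B6, c@B7, e@B1, e@B4, f@B2, f@B3}   OUT={a@B6, b@B0, b@B6, c@B7, d@B8, e@B1, e@B4, f@B8}

Merge at B5: IN[B5] = OUT[B4] = {a@B1, a@B6, b@B0, b@B6, c@B3, c@B7, e@B4, f@B2, f@B3}
Applying B5's transfer function to that IN value gives OUT[B5] (row B5 above).

Answer: {a@B1, a@B6, b@B5, c@B3, c@B7, e@B4, f@B2, f@B3}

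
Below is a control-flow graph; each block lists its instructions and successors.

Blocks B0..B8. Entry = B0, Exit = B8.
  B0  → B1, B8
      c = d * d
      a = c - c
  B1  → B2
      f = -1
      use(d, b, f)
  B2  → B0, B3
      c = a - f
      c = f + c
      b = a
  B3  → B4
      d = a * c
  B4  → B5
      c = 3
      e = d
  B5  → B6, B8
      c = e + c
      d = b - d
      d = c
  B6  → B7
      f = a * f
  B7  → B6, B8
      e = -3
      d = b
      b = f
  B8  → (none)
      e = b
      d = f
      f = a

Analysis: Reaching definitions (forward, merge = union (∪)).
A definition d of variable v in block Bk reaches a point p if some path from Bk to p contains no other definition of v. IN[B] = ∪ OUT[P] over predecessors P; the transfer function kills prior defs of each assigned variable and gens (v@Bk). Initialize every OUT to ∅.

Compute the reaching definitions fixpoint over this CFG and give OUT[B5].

Per-block solution:
  B0: | IN={a@B0, b@B2, c@B2, f@B1} | OUT={a@B0, b@B2, c@B0, f@B1}
  B1: | IN={a@B0, b@B2, c@B0, f@B1} | OUT={a@B0, b@B2, c@B0, f@B1}
  B2: | IN={a@B0, b@B2, c@B0, f@B1} | OUT={a@B0, b@B2, c@B2, f@B1}
  B3: | IN={a@B0, b@B2, c@B2, f@B1} | OUT={a@B0, b@B2, c@B2, d@B3, f@B1}
  B4: | IN={a@B0, b@B2, c@B2, d@B3, f@B1} | OUT={a@B0, b@B2, c@B4, d@B3, e@B4, f@B1}
  B5: | IN={a@B0, b@B2, c@B4, d@B3, e@B4, f@B1} | OUT={a@B0, b@B2, c@B5, d@B5, e@B4, f@B1}
  B6: | IN={a@B0, b@B2, b@B7, c@B5, d@B5, d@B7, e@B4, e@B7, f@B1, f@B6} | OUT={a@B0, b@B2, b@B7, c@B5, d@B5, d@B7, e@B4, e@B7, f@B6}
  B7: | IN={a@B0, b@B2, b@B7, c@B5, d@B5, d@B7, e@B4, e@B7, f@B6} | OUT={a@B0, b@B7, c@B5, d@B7, e@B7, f@B6}
  B8: | IN={a@B0, b@B2, b@B7, c@B0, c@B5, d@B5, d@B7, e@B4, e@B7, f@B1, f@B6} | OUT={a@B0, b@B2, b@B7, c@B0, c@B5, d@B8, e@B8, f@B8}

Merge at B5: IN[B5] = OUT[B4] = {a@B0, b@B2, c@B4, d@B3, e@B4, f@B1}
Applying B5's transfer function to that IN value gives OUT[B5] (row B5 above).

Answer: {a@B0, b@B2, c@B5, d@B5, e@B4, f@B1}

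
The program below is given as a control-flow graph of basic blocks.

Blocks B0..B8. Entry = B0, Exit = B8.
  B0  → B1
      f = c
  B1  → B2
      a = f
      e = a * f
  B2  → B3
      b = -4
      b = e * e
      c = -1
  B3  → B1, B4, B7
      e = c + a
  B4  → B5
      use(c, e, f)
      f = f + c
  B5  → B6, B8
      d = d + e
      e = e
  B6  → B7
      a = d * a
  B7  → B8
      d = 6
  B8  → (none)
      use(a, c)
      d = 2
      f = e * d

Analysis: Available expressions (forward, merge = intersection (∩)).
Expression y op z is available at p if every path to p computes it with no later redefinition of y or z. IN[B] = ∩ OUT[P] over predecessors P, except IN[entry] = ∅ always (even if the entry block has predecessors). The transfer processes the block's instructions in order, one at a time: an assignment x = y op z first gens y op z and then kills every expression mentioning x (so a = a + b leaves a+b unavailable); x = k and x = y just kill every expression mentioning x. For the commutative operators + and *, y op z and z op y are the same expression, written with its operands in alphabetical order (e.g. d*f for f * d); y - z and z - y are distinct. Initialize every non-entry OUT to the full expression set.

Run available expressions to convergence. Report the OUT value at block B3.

Answer: {a*f, a+c}

Trace:
Per-block solution:
  B0: | IN={} | OUT={}
  B1: | IN={} | OUT={a*f}
  B2: | IN={a*f} | OUT={a*f, e*e}
  B3: | IN={a*f, e*e} | OUT={a*f, a+c}
  B4: | IN={a*f, a+c} | OUT={a+c}
  B5: | IN={a+c} | OUT={a+c}
  B6: | IN={a+c} | OUT={}
  B7: | IN={} | OUT={}
  B8: | IN={} | OUT={d*e}

Merge at B3: IN[B3] = OUT[B2] = {a*f, e*e}
Applying B3's transfer function to that IN value gives OUT[B3] (row B3 above).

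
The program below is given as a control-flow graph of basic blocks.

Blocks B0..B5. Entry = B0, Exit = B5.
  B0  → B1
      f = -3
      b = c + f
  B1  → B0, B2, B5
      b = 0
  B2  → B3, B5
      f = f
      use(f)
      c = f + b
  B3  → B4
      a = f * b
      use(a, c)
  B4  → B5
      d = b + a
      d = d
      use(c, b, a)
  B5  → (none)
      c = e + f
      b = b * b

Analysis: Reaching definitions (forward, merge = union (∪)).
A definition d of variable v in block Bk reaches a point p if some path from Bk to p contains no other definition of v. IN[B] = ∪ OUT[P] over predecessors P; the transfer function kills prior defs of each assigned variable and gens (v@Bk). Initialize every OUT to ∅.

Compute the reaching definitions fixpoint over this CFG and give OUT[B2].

Converged values:
  B0:  IN={b@B1, f@B0}  OUT={b@B0, f@B0}
  B1:  IN={b@B0, f@B0}  OUT={b@B1, f@B0}
  B2:  IN={b@B1, f@B0}  OUT={b@B1, c@B2, f@B2}
  B3:  IN={b@B1, c@B2, f@B2}  OUT={a@B3, b@B1, c@B2, f@B2}
  B4:  IN={a@B3, b@B1, c@B2, f@B2}  OUT={a@B3, b@B1, c@B2, d@B4, f@B2}
  B5:  IN={a@B3, b@B1, c@B2, d@B4, f@B0, f@B2}  OUT={a@B3, b@B5, c@B5, d@B4, f@B0, f@B2}

Merge at B2: IN[B2] = OUT[B1] = {b@B1, f@B0}
Applying B2's transfer function to that IN value gives OUT[B2] (row B2 above).

Answer: {b@B1, c@B2, f@B2}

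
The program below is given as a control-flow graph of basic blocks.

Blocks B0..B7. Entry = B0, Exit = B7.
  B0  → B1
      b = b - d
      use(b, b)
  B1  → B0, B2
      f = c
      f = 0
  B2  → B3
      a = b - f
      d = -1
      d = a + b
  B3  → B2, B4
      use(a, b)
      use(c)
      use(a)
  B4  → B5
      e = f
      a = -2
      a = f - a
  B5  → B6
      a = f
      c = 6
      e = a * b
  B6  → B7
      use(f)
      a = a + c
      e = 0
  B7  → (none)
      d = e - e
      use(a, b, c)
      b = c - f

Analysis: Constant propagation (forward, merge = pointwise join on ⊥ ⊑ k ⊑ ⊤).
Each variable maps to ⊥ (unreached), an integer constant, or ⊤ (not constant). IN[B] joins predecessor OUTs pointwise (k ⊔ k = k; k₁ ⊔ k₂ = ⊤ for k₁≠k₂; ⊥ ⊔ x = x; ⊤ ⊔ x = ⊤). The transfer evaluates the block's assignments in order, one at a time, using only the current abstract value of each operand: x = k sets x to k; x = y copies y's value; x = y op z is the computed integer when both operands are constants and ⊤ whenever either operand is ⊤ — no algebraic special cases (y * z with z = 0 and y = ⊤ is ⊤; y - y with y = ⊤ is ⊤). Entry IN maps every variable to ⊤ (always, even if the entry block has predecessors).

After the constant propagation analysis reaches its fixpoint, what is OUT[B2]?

Converged values:
  B0: | IN=(all ⊤) | OUT=(all ⊤)
  B1: | IN=(all ⊤) | OUT={f:0; rest ⊤}
  B2: | IN={f:0; rest ⊤} | OUT={f:0; rest ⊤}
  B3: | IN={f:0; rest ⊤} | OUT={f:0; rest ⊤}
  B4: | IN={f:0; rest ⊤} | OUT={a:2, e:0, f:0; rest ⊤}
  B5: | IN={a:2, e:0, f:0; rest ⊤} | OUT={a:0, c:6, f:0; rest ⊤}
  B6: | IN={a:0, c:6, f:0; rest ⊤} | OUT={a:6, c:6, e:0, f:0; rest ⊤}
  B7: | IN={a:6, c:6, e:0, f:0; rest ⊤} | OUT={a:6, b:6, c:6, d:0, e:0, f:0; rest ⊤}

Merge at B2: IN[B2] = OUT[B1] ⊔ OUT[B3] = {a: ⊤, b: ⊤, c: ⊤, d: ⊤, e: ⊤, f: 0}
Applying B2's transfer function to that IN value gives OUT[B2] (row B2 above).

Answer: {a: ⊤, b: ⊤, c: ⊤, d: ⊤, e: ⊤, f: 0}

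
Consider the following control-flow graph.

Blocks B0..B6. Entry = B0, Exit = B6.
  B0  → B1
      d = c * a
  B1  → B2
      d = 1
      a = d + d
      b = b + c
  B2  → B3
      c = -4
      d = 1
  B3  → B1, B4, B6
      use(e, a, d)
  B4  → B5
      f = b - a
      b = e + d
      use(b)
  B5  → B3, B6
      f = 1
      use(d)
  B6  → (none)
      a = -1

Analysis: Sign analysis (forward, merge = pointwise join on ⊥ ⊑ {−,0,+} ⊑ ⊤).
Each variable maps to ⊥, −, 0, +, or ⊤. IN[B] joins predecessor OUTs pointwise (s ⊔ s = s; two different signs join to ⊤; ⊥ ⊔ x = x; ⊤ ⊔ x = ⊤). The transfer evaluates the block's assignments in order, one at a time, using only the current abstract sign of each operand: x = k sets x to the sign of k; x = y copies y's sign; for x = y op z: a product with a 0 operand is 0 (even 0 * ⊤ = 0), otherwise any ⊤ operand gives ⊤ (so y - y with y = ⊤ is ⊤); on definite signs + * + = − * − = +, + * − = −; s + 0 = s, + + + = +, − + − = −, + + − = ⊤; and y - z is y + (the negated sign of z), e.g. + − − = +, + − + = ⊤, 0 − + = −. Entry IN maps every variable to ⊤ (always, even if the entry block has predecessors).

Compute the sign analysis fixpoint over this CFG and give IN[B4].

Answer: {a: +, b: ⊤, c: -, d: +, e: ⊤, f: ⊤}

Trace:
Per-block solution:
  B0: | IN=(all ⊤) | OUT=(all ⊤)
  B1: | IN=(all ⊤) | OUT={a:+, d:+; rest ⊤}
  B2: | IN={a:+, d:+; rest ⊤} | OUT={a:+, c:-, d:+; rest ⊤}
  B3: | IN={a:+, c:-, d:+; rest ⊤} | OUT={a:+, c:-, d:+; rest ⊤}
  B4: | IN={a:+, c:-, d:+; rest ⊤} | OUT={a:+, c:-, d:+; rest ⊤}
  B5: | IN={a:+, c:-, d:+; rest ⊤} | OUT={a:+, c:-, d:+, f:+; rest ⊤}
  B6: | IN={a:+, c:-, d:+; rest ⊤} | OUT={a:-, c:-, d:+; rest ⊤}

Merge at B4: IN[B4] = OUT[B3] = {a: +, b: ⊤, c: -, d: +, e: ⊤, f: ⊤}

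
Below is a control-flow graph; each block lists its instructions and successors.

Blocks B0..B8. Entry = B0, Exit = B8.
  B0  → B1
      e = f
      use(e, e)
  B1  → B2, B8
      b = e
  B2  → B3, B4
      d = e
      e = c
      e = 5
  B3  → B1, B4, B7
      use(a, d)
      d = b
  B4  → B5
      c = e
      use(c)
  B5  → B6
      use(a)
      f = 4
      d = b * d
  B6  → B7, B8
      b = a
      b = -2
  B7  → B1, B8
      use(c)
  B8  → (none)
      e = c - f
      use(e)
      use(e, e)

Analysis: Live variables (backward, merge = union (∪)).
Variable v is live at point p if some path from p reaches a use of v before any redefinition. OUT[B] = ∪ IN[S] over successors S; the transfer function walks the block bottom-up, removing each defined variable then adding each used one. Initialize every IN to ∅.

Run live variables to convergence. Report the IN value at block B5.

Answer: {a, b, c, d, e}

Working:
Fixpoint table:
  B0: | IN={a, c, f} | OUT={a, c, e, f}
  B1: | IN={a, c, e, f} | OUT={a, b, c, e, f}
  B2: | IN={a, b, c, e, f} | OUT={a, b, c, d, e, f}
  B3: | IN={a, b, c, d, e, f} | OUT={a, b, c, d, e, f}
  B4: | IN={a, b, d, e} | OUT={a, b, c, d, e}
  B5: | IN={a, b, c, d, e} | OUT={a, c, e, f}
  B6: | IN={a, c, e, f} | OUT={a, c, e, f}
  B7: | IN={a, c, e, f} | OUT={a, c, e, f}
  B8: | IN={c, f} | OUT={}

Merge at B5: OUT[B5] = IN[B6] = {a, c, e, f}
Applying B5's transfer function to that OUT value gives IN[B5] (row B5 above).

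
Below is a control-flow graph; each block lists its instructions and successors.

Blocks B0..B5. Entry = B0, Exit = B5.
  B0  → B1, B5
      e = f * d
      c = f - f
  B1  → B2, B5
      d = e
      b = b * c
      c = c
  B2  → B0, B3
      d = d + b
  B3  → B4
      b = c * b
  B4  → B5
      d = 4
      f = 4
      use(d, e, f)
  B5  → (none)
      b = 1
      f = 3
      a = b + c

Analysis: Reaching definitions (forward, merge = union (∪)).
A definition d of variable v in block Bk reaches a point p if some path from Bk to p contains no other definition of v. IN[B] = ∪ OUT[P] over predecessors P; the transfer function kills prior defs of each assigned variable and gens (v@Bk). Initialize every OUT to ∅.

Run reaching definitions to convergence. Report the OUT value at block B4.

Per-block solution:
  B0:  IN={b@B1, c@B1, d@B2, e@B0}  OUT={b@B1, c@B0, d@B2, e@B0}
  B1:  IN={b@B1, c@B0, d@B2, e@B0}  OUT={b@B1, c@B1, d@B1, e@B0}
  B2:  IN={b@B1, c@B1, d@B1, e@B0}  OUT={b@B1, c@B1, d@B2, e@B0}
  B3:  IN={b@B1, c@B1, d@B2, e@B0}  OUT={b@B3, c@B1, d@B2, e@B0}
  B4:  IN={b@B3, c@B1, d@B2, e@B0}  OUT={b@B3, c@B1, d@B4, e@B0, f@B4}
  B5:  IN={b@B1, b@B3, c@B0, c@B1, d@B1, d@B2, d@B4, e@B0, f@B4}  OUT={a@B5, b@B5, c@B0, c@B1, d@B1, d@B2, d@B4, e@B0, f@B5}

Merge at B4: IN[B4] = OUT[B3] = {b@B3, c@B1, d@B2, e@B0}
Applying B4's transfer function to that IN value gives OUT[B4] (row B4 above).

Answer: {b@B3, c@B1, d@B4, e@B0, f@B4}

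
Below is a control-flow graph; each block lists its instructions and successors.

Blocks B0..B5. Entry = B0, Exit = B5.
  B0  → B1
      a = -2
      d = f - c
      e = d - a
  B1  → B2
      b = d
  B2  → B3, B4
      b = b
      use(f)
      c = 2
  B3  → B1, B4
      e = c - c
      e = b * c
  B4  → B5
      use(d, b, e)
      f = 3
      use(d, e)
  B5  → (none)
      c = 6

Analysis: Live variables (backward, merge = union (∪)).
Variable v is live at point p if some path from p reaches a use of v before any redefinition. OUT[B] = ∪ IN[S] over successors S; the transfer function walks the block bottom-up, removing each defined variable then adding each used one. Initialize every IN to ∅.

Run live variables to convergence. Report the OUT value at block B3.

Converged values:
  B0:   IN={c, f}   OUT={d, e, f}
  B1:   IN={d, e, f}   OUT={b, d, e, f}
  B2:   IN={b, d, e, f}   OUT={b, c, d, e, f}
  B3:   IN={b, c, d, f}   OUT={b, d, e, f}
  B4:   IN={b, d, e}   OUT={}
  B5:   IN={}   OUT={}

Merge at B3: OUT[B3] = IN[B1] ⊔ IN[B4] = {b, d, e, f}

Answer: {b, d, e, f}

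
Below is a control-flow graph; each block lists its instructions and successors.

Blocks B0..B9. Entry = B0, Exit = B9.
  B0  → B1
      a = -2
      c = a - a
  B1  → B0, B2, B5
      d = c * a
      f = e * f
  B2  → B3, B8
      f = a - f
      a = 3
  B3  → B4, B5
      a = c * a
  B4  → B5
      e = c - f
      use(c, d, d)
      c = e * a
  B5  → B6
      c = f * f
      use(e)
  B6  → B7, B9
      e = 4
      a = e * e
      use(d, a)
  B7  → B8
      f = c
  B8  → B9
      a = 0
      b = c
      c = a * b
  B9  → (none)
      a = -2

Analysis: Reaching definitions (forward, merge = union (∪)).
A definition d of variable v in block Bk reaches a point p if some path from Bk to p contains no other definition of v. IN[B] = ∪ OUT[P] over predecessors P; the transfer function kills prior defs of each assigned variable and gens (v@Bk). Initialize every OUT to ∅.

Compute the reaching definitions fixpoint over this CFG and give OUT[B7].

Answer: {a@B6, c@B5, d@B1, e@B6, f@B7}

Working:
Converged values:
  B0: | IN={a@B0, c@B0, d@B1, f@B1} | OUT={a@B0, c@B0, d@B1, f@B1}
  B1: | IN={a@B0, c@B0, d@B1, f@B1} | OUT={a@B0, c@B0, d@B1, f@B1}
  B2: | IN={a@B0, c@B0, d@B1, f@B1} | OUT={a@B2, c@B0, d@B1, f@B2}
  B3: | IN={a@B2, c@B0, d@B1, f@B2} | OUT={a@B3, c@B0, d@B1, f@B2}
  B4: | IN={a@B3, c@B0, d@B1, f@B2} | OUT={a@B3, c@B4, d@B1, e@B4, f@B2}
  B5: | IN={a@B0, a@B3, c@B0, c@B4, d@B1, e@B4, f@B1, f@B2} | OUT={a@B0, a@B3, c@B5, d@B1, e@B4, f@B1, f@B2}
  B6: | IN={a@B0, a@B3, c@B5, d@B1, e@B4, f@B1, f@B2} | OUT={a@B6, c@B5, d@B1, e@B6, f@B1, f@B2}
  B7: | IN={a@B6, c@B5, d@B1, e@B6, f@B1, f@B2} | OUT={a@B6, c@B5, d@B1, e@B6, f@B7}
  B8: | IN={a@B2, a@B6, c@B0, c@B5, d@B1, e@B6, f@B2, f@B7} | OUT={a@B8, b@B8, c@B8, d@B1, e@B6, f@B2, f@B7}
  B9: | IN={a@B6, a@B8, b@B8, c@B5, c@B8, d@B1, e@B6, f@B1, f@B2, f@B7} | OUT={a@B9, b@B8, c@B5, c@B8, d@B1, e@B6, f@B1, f@B2, f@B7}

Merge at B7: IN[B7] = OUT[B6] = {a@B6, c@B5, d@B1, e@B6, f@B1, f@B2}
Applying B7's transfer function to that IN value gives OUT[B7] (row B7 above).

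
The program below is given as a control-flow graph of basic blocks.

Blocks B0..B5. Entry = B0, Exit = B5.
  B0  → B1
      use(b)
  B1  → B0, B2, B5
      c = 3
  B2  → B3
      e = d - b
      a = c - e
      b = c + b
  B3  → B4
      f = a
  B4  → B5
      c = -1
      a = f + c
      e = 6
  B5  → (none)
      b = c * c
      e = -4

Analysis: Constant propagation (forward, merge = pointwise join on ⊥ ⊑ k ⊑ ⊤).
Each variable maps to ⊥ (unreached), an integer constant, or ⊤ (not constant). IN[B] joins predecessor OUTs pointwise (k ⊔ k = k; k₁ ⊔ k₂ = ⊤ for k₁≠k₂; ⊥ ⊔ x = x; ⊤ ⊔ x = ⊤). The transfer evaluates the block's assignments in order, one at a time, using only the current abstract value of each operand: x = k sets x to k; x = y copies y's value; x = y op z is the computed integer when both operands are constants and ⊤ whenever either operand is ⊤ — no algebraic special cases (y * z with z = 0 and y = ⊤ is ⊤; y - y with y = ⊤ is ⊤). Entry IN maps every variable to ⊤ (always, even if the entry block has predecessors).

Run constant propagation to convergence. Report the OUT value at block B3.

Answer: {a: ⊤, b: ⊤, c: 3, d: ⊤, e: ⊤, f: ⊤}

Derivation:
Fixpoint table:
  B0: | IN=(all ⊤) | OUT=(all ⊤)
  B1: | IN=(all ⊤) | OUT={c:3; rest ⊤}
  B2: | IN={c:3; rest ⊤} | OUT={c:3; rest ⊤}
  B3: | IN={c:3; rest ⊤} | OUT={c:3; rest ⊤}
  B4: | IN={c:3; rest ⊤} | OUT={c:-1, e:6; rest ⊤}
  B5: | IN=(all ⊤) | OUT={e:-4; rest ⊤}

Merge at B3: IN[B3] = OUT[B2] = {a: ⊤, b: ⊤, c: 3, d: ⊤, e: ⊤, f: ⊤}
Applying B3's transfer function to that IN value gives OUT[B3] (row B3 above).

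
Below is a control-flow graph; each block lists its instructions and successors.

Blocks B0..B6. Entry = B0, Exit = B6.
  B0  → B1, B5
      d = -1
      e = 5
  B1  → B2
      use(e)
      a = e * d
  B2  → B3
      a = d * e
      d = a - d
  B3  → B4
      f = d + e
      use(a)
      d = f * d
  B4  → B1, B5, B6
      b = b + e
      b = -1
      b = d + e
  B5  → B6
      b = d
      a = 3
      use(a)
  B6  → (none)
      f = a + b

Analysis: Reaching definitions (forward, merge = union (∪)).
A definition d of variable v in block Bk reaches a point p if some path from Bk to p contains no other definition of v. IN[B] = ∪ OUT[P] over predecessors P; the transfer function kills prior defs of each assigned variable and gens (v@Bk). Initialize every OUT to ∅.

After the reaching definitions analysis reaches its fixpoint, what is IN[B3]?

Per-block solution:
  B0:  IN={}  OUT={d@B0, e@B0}
  B1:  IN={a@B2, b@B4, d@B0, d@B3, e@B0, f@B3}  OUT={a@B1, b@B4, d@B0, d@B3, e@B0, f@B3}
  B2:  IN={a@B1, b@B4, d@B0, d@B3, e@B0, f@B3}  OUT={a@B2, b@B4, d@B2, e@B0, f@B3}
  B3:  IN={a@B2, b@B4, d@B2, e@B0, f@B3}  OUT={a@B2, b@B4, d@B3, e@B0, f@B3}
  B4:  IN={a@B2, b@B4, d@B3, e@B0, f@B3}  OUT={a@B2, b@B4, d@B3, e@B0, f@B3}
  B5:  IN={a@B2, b@B4, d@B0, d@B3, e@B0, f@B3}  OUT={a@B5, b@B5, d@B0, d@B3, e@B0, f@B3}
  B6:  IN={a@B2, a@B5, b@B4, b@B5, d@B0, d@B3, e@B0, f@B3}  OUT={a@B2, a@B5, b@B4, b@B5, d@B0, d@B3, e@B0, f@B6}

Merge at B3: IN[B3] = OUT[B2] = {a@B2, b@B4, d@B2, e@B0, f@B3}

Answer: {a@B2, b@B4, d@B2, e@B0, f@B3}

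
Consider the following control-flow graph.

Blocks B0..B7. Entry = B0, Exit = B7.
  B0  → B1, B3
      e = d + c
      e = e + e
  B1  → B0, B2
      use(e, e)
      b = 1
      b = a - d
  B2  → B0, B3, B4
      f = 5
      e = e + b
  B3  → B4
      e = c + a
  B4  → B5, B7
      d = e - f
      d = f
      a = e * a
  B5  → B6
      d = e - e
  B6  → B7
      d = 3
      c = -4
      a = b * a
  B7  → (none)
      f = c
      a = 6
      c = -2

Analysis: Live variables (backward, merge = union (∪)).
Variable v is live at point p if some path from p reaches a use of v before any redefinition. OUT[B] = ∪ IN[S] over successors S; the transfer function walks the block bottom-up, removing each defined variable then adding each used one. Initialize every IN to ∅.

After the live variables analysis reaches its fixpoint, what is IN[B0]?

Fixpoint table:
  B0:  IN={a, b, c, d, f}  OUT={a, b, c, d, e, f}
  B1:  IN={a, c, d, e, f}  OUT={a, b, c, d, e, f}
  B2:  IN={a, b, c, d, e}  OUT={a, b, c, d, e, f}
  B3:  IN={a, b, c, f}  OUT={a, b, c, e, f}
  B4:  IN={a, b, c, e, f}  OUT={a, b, c, e}
  B5:  IN={a, b, e}  OUT={a, b}
  B6:  IN={a, b}  OUT={c}
  B7:  IN={c}  OUT={}

Merge at B0: OUT[B0] = IN[B1] ⊔ IN[B3] = {a, b, c, d, e, f}
Applying B0's transfer function to that OUT value gives IN[B0] (row B0 above).

Answer: {a, b, c, d, f}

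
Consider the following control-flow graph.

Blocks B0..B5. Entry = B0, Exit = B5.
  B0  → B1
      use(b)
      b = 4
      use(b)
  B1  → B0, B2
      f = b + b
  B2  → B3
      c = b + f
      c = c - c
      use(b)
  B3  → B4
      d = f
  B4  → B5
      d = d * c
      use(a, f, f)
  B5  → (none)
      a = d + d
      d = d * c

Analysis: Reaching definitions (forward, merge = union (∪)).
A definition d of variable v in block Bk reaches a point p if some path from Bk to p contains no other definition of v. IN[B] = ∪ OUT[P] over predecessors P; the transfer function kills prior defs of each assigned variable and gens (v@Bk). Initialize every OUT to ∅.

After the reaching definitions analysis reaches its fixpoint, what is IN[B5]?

Answer: {b@B0, c@B2, d@B4, f@B1}

Trace:
Fixpoint table:
  B0: | IN={b@B0, f@B1} | OUT={b@B0, f@B1}
  B1: | IN={b@B0, f@B1} | OUT={b@B0, f@B1}
  B2: | IN={b@B0, f@B1} | OUT={b@B0, c@B2, f@B1}
  B3: | IN={b@B0, c@B2, f@B1} | OUT={b@B0, c@B2, d@B3, f@B1}
  B4: | IN={b@B0, c@B2, d@B3, f@B1} | OUT={b@B0, c@B2, d@B4, f@B1}
  B5: | IN={b@B0, c@B2, d@B4, f@B1} | OUT={a@B5, b@B0, c@B2, d@B5, f@B1}

Merge at B5: IN[B5] = OUT[B4] = {b@B0, c@B2, d@B4, f@B1}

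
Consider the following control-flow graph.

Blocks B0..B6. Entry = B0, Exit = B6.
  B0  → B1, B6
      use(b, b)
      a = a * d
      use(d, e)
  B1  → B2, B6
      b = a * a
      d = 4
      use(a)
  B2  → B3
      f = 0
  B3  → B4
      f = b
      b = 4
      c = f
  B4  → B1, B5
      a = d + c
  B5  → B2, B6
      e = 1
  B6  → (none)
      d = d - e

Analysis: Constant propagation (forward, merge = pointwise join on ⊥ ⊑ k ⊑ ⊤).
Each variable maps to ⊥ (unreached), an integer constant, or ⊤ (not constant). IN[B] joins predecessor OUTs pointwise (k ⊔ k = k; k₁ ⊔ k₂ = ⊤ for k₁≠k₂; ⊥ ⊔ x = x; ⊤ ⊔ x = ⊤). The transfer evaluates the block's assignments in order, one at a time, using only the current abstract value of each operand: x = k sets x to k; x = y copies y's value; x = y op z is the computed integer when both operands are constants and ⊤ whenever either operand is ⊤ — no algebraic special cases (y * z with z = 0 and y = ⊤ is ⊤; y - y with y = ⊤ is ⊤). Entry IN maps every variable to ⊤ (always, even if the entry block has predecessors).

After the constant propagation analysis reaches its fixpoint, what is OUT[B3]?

Per-block solution:
  B0:  IN=(all ⊤)  OUT=(all ⊤)
  B1:  IN=(all ⊤)  OUT={d:4; rest ⊤}
  B2:  IN={d:4; rest ⊤}  OUT={d:4, f:0; rest ⊤}
  B3:  IN={d:4, f:0; rest ⊤}  OUT={b:4, d:4; rest ⊤}
  B4:  IN={b:4, d:4; rest ⊤}  OUT={b:4, d:4; rest ⊤}
  B5:  IN={b:4, d:4; rest ⊤}  OUT={b:4, d:4, e:1; rest ⊤}
  B6:  IN=(all ⊤)  OUT=(all ⊤)

Merge at B3: IN[B3] = OUT[B2] = {a: ⊤, b: ⊤, c: ⊤, d: 4, e: ⊤, f: 0}
Applying B3's transfer function to that IN value gives OUT[B3] (row B3 above).

Answer: {a: ⊤, b: 4, c: ⊤, d: 4, e: ⊤, f: ⊤}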